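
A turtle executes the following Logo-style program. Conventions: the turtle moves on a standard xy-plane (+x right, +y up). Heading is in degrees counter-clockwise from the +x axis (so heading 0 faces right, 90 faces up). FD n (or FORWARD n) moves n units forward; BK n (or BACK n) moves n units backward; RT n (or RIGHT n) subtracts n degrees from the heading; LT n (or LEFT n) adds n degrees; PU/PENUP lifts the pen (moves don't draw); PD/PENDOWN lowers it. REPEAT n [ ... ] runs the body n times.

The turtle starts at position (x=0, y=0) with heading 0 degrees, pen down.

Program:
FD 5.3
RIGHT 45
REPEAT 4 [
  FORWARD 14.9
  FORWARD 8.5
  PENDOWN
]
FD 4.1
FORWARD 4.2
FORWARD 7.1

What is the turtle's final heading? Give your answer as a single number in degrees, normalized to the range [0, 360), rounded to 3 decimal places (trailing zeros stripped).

Answer: 315

Derivation:
Executing turtle program step by step:
Start: pos=(0,0), heading=0, pen down
FD 5.3: (0,0) -> (5.3,0) [heading=0, draw]
RT 45: heading 0 -> 315
REPEAT 4 [
  -- iteration 1/4 --
  FD 14.9: (5.3,0) -> (15.836,-10.536) [heading=315, draw]
  FD 8.5: (15.836,-10.536) -> (21.846,-16.546) [heading=315, draw]
  PD: pen down
  -- iteration 2/4 --
  FD 14.9: (21.846,-16.546) -> (32.382,-27.082) [heading=315, draw]
  FD 8.5: (32.382,-27.082) -> (38.393,-33.093) [heading=315, draw]
  PD: pen down
  -- iteration 3/4 --
  FD 14.9: (38.393,-33.093) -> (48.928,-43.628) [heading=315, draw]
  FD 8.5: (48.928,-43.628) -> (54.939,-49.639) [heading=315, draw]
  PD: pen down
  -- iteration 4/4 --
  FD 14.9: (54.939,-49.639) -> (65.475,-60.175) [heading=315, draw]
  FD 8.5: (65.475,-60.175) -> (71.485,-66.185) [heading=315, draw]
  PD: pen down
]
FD 4.1: (71.485,-66.185) -> (74.384,-69.084) [heading=315, draw]
FD 4.2: (74.384,-69.084) -> (77.354,-72.054) [heading=315, draw]
FD 7.1: (77.354,-72.054) -> (82.375,-77.075) [heading=315, draw]
Final: pos=(82.375,-77.075), heading=315, 12 segment(s) drawn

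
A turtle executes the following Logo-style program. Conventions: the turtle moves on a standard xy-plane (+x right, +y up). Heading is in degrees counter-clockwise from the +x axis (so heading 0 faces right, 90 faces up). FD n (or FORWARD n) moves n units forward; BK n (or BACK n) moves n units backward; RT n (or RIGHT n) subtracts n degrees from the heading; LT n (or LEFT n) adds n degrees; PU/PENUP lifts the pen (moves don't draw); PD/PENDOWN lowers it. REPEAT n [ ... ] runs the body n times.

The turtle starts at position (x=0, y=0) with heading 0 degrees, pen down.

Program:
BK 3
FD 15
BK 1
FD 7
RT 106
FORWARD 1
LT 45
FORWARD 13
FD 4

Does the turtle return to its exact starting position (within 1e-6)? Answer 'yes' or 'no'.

Executing turtle program step by step:
Start: pos=(0,0), heading=0, pen down
BK 3: (0,0) -> (-3,0) [heading=0, draw]
FD 15: (-3,0) -> (12,0) [heading=0, draw]
BK 1: (12,0) -> (11,0) [heading=0, draw]
FD 7: (11,0) -> (18,0) [heading=0, draw]
RT 106: heading 0 -> 254
FD 1: (18,0) -> (17.724,-0.961) [heading=254, draw]
LT 45: heading 254 -> 299
FD 13: (17.724,-0.961) -> (24.027,-12.331) [heading=299, draw]
FD 4: (24.027,-12.331) -> (25.966,-15.83) [heading=299, draw]
Final: pos=(25.966,-15.83), heading=299, 7 segment(s) drawn

Start position: (0, 0)
Final position: (25.966, -15.83)
Distance = 30.411; >= 1e-6 -> NOT closed

Answer: no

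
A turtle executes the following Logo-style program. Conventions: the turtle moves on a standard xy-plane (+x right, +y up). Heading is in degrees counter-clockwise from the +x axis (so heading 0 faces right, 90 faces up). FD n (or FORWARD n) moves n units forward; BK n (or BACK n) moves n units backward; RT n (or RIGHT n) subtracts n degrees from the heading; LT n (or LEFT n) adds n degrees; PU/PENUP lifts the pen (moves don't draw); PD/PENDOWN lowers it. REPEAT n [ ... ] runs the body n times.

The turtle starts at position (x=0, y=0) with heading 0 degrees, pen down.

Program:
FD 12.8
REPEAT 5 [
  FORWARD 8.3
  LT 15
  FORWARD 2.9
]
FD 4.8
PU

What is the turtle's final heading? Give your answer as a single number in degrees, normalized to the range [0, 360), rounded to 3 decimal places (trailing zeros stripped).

Executing turtle program step by step:
Start: pos=(0,0), heading=0, pen down
FD 12.8: (0,0) -> (12.8,0) [heading=0, draw]
REPEAT 5 [
  -- iteration 1/5 --
  FD 8.3: (12.8,0) -> (21.1,0) [heading=0, draw]
  LT 15: heading 0 -> 15
  FD 2.9: (21.1,0) -> (23.901,0.751) [heading=15, draw]
  -- iteration 2/5 --
  FD 8.3: (23.901,0.751) -> (31.918,2.899) [heading=15, draw]
  LT 15: heading 15 -> 30
  FD 2.9: (31.918,2.899) -> (34.43,4.349) [heading=30, draw]
  -- iteration 3/5 --
  FD 8.3: (34.43,4.349) -> (41.618,8.499) [heading=30, draw]
  LT 15: heading 30 -> 45
  FD 2.9: (41.618,8.499) -> (43.668,10.549) [heading=45, draw]
  -- iteration 4/5 --
  FD 8.3: (43.668,10.549) -> (49.537,16.418) [heading=45, draw]
  LT 15: heading 45 -> 60
  FD 2.9: (49.537,16.418) -> (50.987,18.93) [heading=60, draw]
  -- iteration 5/5 --
  FD 8.3: (50.987,18.93) -> (55.137,26.118) [heading=60, draw]
  LT 15: heading 60 -> 75
  FD 2.9: (55.137,26.118) -> (55.888,28.919) [heading=75, draw]
]
FD 4.8: (55.888,28.919) -> (57.13,33.555) [heading=75, draw]
PU: pen up
Final: pos=(57.13,33.555), heading=75, 12 segment(s) drawn

Answer: 75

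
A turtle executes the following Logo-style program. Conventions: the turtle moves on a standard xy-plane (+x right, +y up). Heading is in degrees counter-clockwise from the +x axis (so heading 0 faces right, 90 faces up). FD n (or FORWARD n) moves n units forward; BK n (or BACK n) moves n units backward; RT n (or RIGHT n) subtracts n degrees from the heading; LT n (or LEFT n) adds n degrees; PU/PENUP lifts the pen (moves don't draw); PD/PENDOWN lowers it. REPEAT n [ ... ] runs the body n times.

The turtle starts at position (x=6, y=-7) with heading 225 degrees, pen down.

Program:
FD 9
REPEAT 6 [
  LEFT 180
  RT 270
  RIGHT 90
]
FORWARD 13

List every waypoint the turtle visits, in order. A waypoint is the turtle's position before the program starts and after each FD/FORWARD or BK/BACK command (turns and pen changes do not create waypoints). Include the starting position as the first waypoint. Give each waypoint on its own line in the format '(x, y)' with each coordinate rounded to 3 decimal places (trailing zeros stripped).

Executing turtle program step by step:
Start: pos=(6,-7), heading=225, pen down
FD 9: (6,-7) -> (-0.364,-13.364) [heading=225, draw]
REPEAT 6 [
  -- iteration 1/6 --
  LT 180: heading 225 -> 45
  RT 270: heading 45 -> 135
  RT 90: heading 135 -> 45
  -- iteration 2/6 --
  LT 180: heading 45 -> 225
  RT 270: heading 225 -> 315
  RT 90: heading 315 -> 225
  -- iteration 3/6 --
  LT 180: heading 225 -> 45
  RT 270: heading 45 -> 135
  RT 90: heading 135 -> 45
  -- iteration 4/6 --
  LT 180: heading 45 -> 225
  RT 270: heading 225 -> 315
  RT 90: heading 315 -> 225
  -- iteration 5/6 --
  LT 180: heading 225 -> 45
  RT 270: heading 45 -> 135
  RT 90: heading 135 -> 45
  -- iteration 6/6 --
  LT 180: heading 45 -> 225
  RT 270: heading 225 -> 315
  RT 90: heading 315 -> 225
]
FD 13: (-0.364,-13.364) -> (-9.556,-22.556) [heading=225, draw]
Final: pos=(-9.556,-22.556), heading=225, 2 segment(s) drawn
Waypoints (3 total):
(6, -7)
(-0.364, -13.364)
(-9.556, -22.556)

Answer: (6, -7)
(-0.364, -13.364)
(-9.556, -22.556)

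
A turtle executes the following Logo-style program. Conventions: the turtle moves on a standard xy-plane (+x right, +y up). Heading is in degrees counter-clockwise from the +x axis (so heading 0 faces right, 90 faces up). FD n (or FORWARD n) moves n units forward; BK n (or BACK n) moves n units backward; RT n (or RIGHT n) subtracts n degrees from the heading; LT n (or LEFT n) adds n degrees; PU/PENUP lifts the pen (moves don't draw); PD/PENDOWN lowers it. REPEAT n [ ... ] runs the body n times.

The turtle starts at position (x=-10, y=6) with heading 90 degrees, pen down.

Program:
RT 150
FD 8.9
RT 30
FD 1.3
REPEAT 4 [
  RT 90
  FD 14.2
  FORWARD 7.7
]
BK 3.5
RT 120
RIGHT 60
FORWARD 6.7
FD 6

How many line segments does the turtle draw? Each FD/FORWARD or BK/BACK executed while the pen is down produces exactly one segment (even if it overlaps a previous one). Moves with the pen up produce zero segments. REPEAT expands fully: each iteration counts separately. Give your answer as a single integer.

Answer: 13

Derivation:
Executing turtle program step by step:
Start: pos=(-10,6), heading=90, pen down
RT 150: heading 90 -> 300
FD 8.9: (-10,6) -> (-5.55,-1.708) [heading=300, draw]
RT 30: heading 300 -> 270
FD 1.3: (-5.55,-1.708) -> (-5.55,-3.008) [heading=270, draw]
REPEAT 4 [
  -- iteration 1/4 --
  RT 90: heading 270 -> 180
  FD 14.2: (-5.55,-3.008) -> (-19.75,-3.008) [heading=180, draw]
  FD 7.7: (-19.75,-3.008) -> (-27.45,-3.008) [heading=180, draw]
  -- iteration 2/4 --
  RT 90: heading 180 -> 90
  FD 14.2: (-27.45,-3.008) -> (-27.45,11.192) [heading=90, draw]
  FD 7.7: (-27.45,11.192) -> (-27.45,18.892) [heading=90, draw]
  -- iteration 3/4 --
  RT 90: heading 90 -> 0
  FD 14.2: (-27.45,18.892) -> (-13.25,18.892) [heading=0, draw]
  FD 7.7: (-13.25,18.892) -> (-5.55,18.892) [heading=0, draw]
  -- iteration 4/4 --
  RT 90: heading 0 -> 270
  FD 14.2: (-5.55,18.892) -> (-5.55,4.692) [heading=270, draw]
  FD 7.7: (-5.55,4.692) -> (-5.55,-3.008) [heading=270, draw]
]
BK 3.5: (-5.55,-3.008) -> (-5.55,0.492) [heading=270, draw]
RT 120: heading 270 -> 150
RT 60: heading 150 -> 90
FD 6.7: (-5.55,0.492) -> (-5.55,7.192) [heading=90, draw]
FD 6: (-5.55,7.192) -> (-5.55,13.192) [heading=90, draw]
Final: pos=(-5.55,13.192), heading=90, 13 segment(s) drawn
Segments drawn: 13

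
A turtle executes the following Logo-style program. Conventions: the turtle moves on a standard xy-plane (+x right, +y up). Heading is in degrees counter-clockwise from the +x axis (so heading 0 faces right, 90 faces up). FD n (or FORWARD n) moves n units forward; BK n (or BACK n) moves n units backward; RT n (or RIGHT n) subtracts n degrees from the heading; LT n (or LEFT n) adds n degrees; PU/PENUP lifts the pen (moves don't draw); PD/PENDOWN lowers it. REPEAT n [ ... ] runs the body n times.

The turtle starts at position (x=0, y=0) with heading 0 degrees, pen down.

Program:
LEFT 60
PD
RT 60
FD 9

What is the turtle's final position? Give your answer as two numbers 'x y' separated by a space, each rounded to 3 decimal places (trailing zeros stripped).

Executing turtle program step by step:
Start: pos=(0,0), heading=0, pen down
LT 60: heading 0 -> 60
PD: pen down
RT 60: heading 60 -> 0
FD 9: (0,0) -> (9,0) [heading=0, draw]
Final: pos=(9,0), heading=0, 1 segment(s) drawn

Answer: 9 0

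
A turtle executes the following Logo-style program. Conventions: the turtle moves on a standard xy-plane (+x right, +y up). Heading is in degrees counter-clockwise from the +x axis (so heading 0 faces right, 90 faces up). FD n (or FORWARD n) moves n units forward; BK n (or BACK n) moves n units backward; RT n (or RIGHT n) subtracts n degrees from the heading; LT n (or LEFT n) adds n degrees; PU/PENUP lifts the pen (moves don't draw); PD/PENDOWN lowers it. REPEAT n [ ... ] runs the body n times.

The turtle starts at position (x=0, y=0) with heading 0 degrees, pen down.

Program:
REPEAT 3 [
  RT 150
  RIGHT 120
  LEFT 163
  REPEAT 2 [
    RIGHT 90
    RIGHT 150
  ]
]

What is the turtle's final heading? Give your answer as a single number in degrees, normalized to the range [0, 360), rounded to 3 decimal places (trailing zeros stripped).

Executing turtle program step by step:
Start: pos=(0,0), heading=0, pen down
REPEAT 3 [
  -- iteration 1/3 --
  RT 150: heading 0 -> 210
  RT 120: heading 210 -> 90
  LT 163: heading 90 -> 253
  REPEAT 2 [
    -- iteration 1/2 --
    RT 90: heading 253 -> 163
    RT 150: heading 163 -> 13
    -- iteration 2/2 --
    RT 90: heading 13 -> 283
    RT 150: heading 283 -> 133
  ]
  -- iteration 2/3 --
  RT 150: heading 133 -> 343
  RT 120: heading 343 -> 223
  LT 163: heading 223 -> 26
  REPEAT 2 [
    -- iteration 1/2 --
    RT 90: heading 26 -> 296
    RT 150: heading 296 -> 146
    -- iteration 2/2 --
    RT 90: heading 146 -> 56
    RT 150: heading 56 -> 266
  ]
  -- iteration 3/3 --
  RT 150: heading 266 -> 116
  RT 120: heading 116 -> 356
  LT 163: heading 356 -> 159
  REPEAT 2 [
    -- iteration 1/2 --
    RT 90: heading 159 -> 69
    RT 150: heading 69 -> 279
    -- iteration 2/2 --
    RT 90: heading 279 -> 189
    RT 150: heading 189 -> 39
  ]
]
Final: pos=(0,0), heading=39, 0 segment(s) drawn

Answer: 39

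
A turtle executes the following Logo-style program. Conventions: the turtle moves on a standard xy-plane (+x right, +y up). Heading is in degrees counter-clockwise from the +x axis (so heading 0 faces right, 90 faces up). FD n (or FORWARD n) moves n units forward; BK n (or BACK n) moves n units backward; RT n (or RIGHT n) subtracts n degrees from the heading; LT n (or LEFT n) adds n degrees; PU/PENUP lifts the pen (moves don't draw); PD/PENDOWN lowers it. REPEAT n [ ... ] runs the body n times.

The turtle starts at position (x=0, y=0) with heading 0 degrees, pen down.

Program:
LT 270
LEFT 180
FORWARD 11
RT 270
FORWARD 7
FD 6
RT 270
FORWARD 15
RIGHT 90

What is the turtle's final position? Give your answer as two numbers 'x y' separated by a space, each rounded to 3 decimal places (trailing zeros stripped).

Executing turtle program step by step:
Start: pos=(0,0), heading=0, pen down
LT 270: heading 0 -> 270
LT 180: heading 270 -> 90
FD 11: (0,0) -> (0,11) [heading=90, draw]
RT 270: heading 90 -> 180
FD 7: (0,11) -> (-7,11) [heading=180, draw]
FD 6: (-7,11) -> (-13,11) [heading=180, draw]
RT 270: heading 180 -> 270
FD 15: (-13,11) -> (-13,-4) [heading=270, draw]
RT 90: heading 270 -> 180
Final: pos=(-13,-4), heading=180, 4 segment(s) drawn

Answer: -13 -4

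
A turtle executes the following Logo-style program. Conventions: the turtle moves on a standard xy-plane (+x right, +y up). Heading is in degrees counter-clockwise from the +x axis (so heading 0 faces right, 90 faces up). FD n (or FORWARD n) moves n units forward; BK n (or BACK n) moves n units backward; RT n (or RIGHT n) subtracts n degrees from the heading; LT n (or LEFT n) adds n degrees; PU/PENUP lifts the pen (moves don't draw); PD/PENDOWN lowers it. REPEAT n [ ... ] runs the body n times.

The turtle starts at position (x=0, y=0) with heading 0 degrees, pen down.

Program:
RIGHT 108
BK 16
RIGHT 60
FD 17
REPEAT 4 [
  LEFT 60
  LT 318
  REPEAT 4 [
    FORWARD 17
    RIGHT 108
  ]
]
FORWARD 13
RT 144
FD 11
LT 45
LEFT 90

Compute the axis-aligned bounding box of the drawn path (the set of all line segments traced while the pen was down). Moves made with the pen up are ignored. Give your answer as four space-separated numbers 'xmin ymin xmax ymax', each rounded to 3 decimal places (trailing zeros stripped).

Answer: -38.408 0 4.944 27.125

Derivation:
Executing turtle program step by step:
Start: pos=(0,0), heading=0, pen down
RT 108: heading 0 -> 252
BK 16: (0,0) -> (4.944,15.217) [heading=252, draw]
RT 60: heading 252 -> 192
FD 17: (4.944,15.217) -> (-11.684,11.682) [heading=192, draw]
REPEAT 4 [
  -- iteration 1/4 --
  LT 60: heading 192 -> 252
  LT 318: heading 252 -> 210
  REPEAT 4 [
    -- iteration 1/4 --
    FD 17: (-11.684,11.682) -> (-26.407,3.182) [heading=210, draw]
    RT 108: heading 210 -> 102
    -- iteration 2/4 --
    FD 17: (-26.407,3.182) -> (-29.941,19.811) [heading=102, draw]
    RT 108: heading 102 -> 354
    -- iteration 3/4 --
    FD 17: (-29.941,19.811) -> (-13.034,18.034) [heading=354, draw]
    RT 108: heading 354 -> 246
    -- iteration 4/4 --
    FD 17: (-13.034,18.034) -> (-19.949,2.504) [heading=246, draw]
    RT 108: heading 246 -> 138
  ]
  -- iteration 2/4 --
  LT 60: heading 138 -> 198
  LT 318: heading 198 -> 156
  REPEAT 4 [
    -- iteration 1/4 --
    FD 17: (-19.949,2.504) -> (-35.479,9.418) [heading=156, draw]
    RT 108: heading 156 -> 48
    -- iteration 2/4 --
    FD 17: (-35.479,9.418) -> (-24.104,22.052) [heading=48, draw]
    RT 108: heading 48 -> 300
    -- iteration 3/4 --
    FD 17: (-24.104,22.052) -> (-15.604,7.329) [heading=300, draw]
    RT 108: heading 300 -> 192
    -- iteration 4/4 --
    FD 17: (-15.604,7.329) -> (-32.232,3.795) [heading=192, draw]
    RT 108: heading 192 -> 84
  ]
  -- iteration 3/4 --
  LT 60: heading 84 -> 144
  LT 318: heading 144 -> 102
  REPEAT 4 [
    -- iteration 1/4 --
    FD 17: (-32.232,3.795) -> (-35.767,20.423) [heading=102, draw]
    RT 108: heading 102 -> 354
    -- iteration 2/4 --
    FD 17: (-35.767,20.423) -> (-18.86,18.646) [heading=354, draw]
    RT 108: heading 354 -> 246
    -- iteration 3/4 --
    FD 17: (-18.86,18.646) -> (-25.775,3.116) [heading=246, draw]
    RT 108: heading 246 -> 138
    -- iteration 4/4 --
    FD 17: (-25.775,3.116) -> (-38.408,14.491) [heading=138, draw]
    RT 108: heading 138 -> 30
  ]
  -- iteration 4/4 --
  LT 60: heading 30 -> 90
  LT 318: heading 90 -> 48
  REPEAT 4 [
    -- iteration 1/4 --
    FD 17: (-38.408,14.491) -> (-27.033,27.125) [heading=48, draw]
    RT 108: heading 48 -> 300
    -- iteration 2/4 --
    FD 17: (-27.033,27.125) -> (-18.533,12.402) [heading=300, draw]
    RT 108: heading 300 -> 192
    -- iteration 3/4 --
    FD 17: (-18.533,12.402) -> (-35.161,8.868) [heading=192, draw]
    RT 108: heading 192 -> 84
    -- iteration 4/4 --
    FD 17: (-35.161,8.868) -> (-33.384,25.775) [heading=84, draw]
    RT 108: heading 84 -> 336
  ]
]
FD 13: (-33.384,25.775) -> (-21.508,20.487) [heading=336, draw]
RT 144: heading 336 -> 192
FD 11: (-21.508,20.487) -> (-32.268,18.2) [heading=192, draw]
LT 45: heading 192 -> 237
LT 90: heading 237 -> 327
Final: pos=(-32.268,18.2), heading=327, 20 segment(s) drawn

Segment endpoints: x in {-38.408, -35.767, -35.479, -35.161, -33.384, -32.268, -32.232, -29.941, -27.033, -26.407, -25.775, -24.104, -21.508, -19.949, -18.86, -18.533, -15.604, -13.034, -11.684, 0, 4.944}, y in {0, 2.504, 3.116, 3.182, 3.795, 7.329, 8.868, 9.418, 11.682, 12.402, 14.491, 15.217, 18.034, 18.2, 18.646, 19.811, 20.423, 20.487, 22.052, 25.775, 27.125}
xmin=-38.408, ymin=0, xmax=4.944, ymax=27.125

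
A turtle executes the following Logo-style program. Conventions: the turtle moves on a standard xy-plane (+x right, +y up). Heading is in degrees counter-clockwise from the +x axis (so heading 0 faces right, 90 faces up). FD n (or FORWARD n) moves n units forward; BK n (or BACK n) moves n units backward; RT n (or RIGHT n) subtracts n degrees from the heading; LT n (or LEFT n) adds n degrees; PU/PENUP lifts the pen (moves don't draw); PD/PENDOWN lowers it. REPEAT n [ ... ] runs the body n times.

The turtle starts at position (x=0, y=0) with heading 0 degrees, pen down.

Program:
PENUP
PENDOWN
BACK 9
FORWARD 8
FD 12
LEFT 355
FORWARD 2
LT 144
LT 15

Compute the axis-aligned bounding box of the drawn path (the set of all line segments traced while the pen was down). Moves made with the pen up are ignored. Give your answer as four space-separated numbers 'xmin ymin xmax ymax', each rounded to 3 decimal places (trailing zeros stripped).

Executing turtle program step by step:
Start: pos=(0,0), heading=0, pen down
PU: pen up
PD: pen down
BK 9: (0,0) -> (-9,0) [heading=0, draw]
FD 8: (-9,0) -> (-1,0) [heading=0, draw]
FD 12: (-1,0) -> (11,0) [heading=0, draw]
LT 355: heading 0 -> 355
FD 2: (11,0) -> (12.992,-0.174) [heading=355, draw]
LT 144: heading 355 -> 139
LT 15: heading 139 -> 154
Final: pos=(12.992,-0.174), heading=154, 4 segment(s) drawn

Segment endpoints: x in {-9, -1, 0, 11, 12.992}, y in {-0.174, 0}
xmin=-9, ymin=-0.174, xmax=12.992, ymax=0

Answer: -9 -0.174 12.992 0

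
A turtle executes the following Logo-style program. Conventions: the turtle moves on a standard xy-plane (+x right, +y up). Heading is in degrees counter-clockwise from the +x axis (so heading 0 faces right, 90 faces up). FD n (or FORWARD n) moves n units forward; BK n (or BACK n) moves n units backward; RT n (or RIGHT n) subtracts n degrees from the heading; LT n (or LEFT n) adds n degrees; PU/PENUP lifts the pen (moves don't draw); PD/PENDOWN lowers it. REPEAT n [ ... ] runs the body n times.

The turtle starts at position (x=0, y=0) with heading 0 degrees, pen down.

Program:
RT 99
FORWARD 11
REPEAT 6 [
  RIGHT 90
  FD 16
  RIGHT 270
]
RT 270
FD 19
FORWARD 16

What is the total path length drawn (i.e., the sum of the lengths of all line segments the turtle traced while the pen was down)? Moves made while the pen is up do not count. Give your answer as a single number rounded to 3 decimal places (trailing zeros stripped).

Answer: 142

Derivation:
Executing turtle program step by step:
Start: pos=(0,0), heading=0, pen down
RT 99: heading 0 -> 261
FD 11: (0,0) -> (-1.721,-10.865) [heading=261, draw]
REPEAT 6 [
  -- iteration 1/6 --
  RT 90: heading 261 -> 171
  FD 16: (-1.721,-10.865) -> (-17.524,-8.362) [heading=171, draw]
  RT 270: heading 171 -> 261
  -- iteration 2/6 --
  RT 90: heading 261 -> 171
  FD 16: (-17.524,-8.362) -> (-33.327,-5.859) [heading=171, draw]
  RT 270: heading 171 -> 261
  -- iteration 3/6 --
  RT 90: heading 261 -> 171
  FD 16: (-33.327,-5.859) -> (-49.13,-3.356) [heading=171, draw]
  RT 270: heading 171 -> 261
  -- iteration 4/6 --
  RT 90: heading 261 -> 171
  FD 16: (-49.13,-3.356) -> (-64.933,-0.853) [heading=171, draw]
  RT 270: heading 171 -> 261
  -- iteration 5/6 --
  RT 90: heading 261 -> 171
  FD 16: (-64.933,-0.853) -> (-80.736,1.65) [heading=171, draw]
  RT 270: heading 171 -> 261
  -- iteration 6/6 --
  RT 90: heading 261 -> 171
  FD 16: (-80.736,1.65) -> (-96.539,4.153) [heading=171, draw]
  RT 270: heading 171 -> 261
]
RT 270: heading 261 -> 351
FD 19: (-96.539,4.153) -> (-77.773,1.181) [heading=351, draw]
FD 16: (-77.773,1.181) -> (-61.97,-1.322) [heading=351, draw]
Final: pos=(-61.97,-1.322), heading=351, 9 segment(s) drawn

Segment lengths:
  seg 1: (0,0) -> (-1.721,-10.865), length = 11
  seg 2: (-1.721,-10.865) -> (-17.524,-8.362), length = 16
  seg 3: (-17.524,-8.362) -> (-33.327,-5.859), length = 16
  seg 4: (-33.327,-5.859) -> (-49.13,-3.356), length = 16
  seg 5: (-49.13,-3.356) -> (-64.933,-0.853), length = 16
  seg 6: (-64.933,-0.853) -> (-80.736,1.65), length = 16
  seg 7: (-80.736,1.65) -> (-96.539,4.153), length = 16
  seg 8: (-96.539,4.153) -> (-77.773,1.181), length = 19
  seg 9: (-77.773,1.181) -> (-61.97,-1.322), length = 16
Total = 142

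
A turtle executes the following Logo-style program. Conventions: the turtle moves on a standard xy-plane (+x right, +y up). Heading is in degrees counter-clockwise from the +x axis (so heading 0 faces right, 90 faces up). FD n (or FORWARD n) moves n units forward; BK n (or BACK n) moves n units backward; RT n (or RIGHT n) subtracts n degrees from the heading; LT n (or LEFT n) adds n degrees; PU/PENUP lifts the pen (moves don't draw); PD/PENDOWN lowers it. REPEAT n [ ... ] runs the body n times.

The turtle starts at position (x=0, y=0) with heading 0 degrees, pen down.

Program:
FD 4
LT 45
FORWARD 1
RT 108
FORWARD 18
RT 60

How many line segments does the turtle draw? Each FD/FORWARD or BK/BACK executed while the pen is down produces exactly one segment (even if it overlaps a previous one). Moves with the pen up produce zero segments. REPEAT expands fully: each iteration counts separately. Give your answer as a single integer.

Answer: 3

Derivation:
Executing turtle program step by step:
Start: pos=(0,0), heading=0, pen down
FD 4: (0,0) -> (4,0) [heading=0, draw]
LT 45: heading 0 -> 45
FD 1: (4,0) -> (4.707,0.707) [heading=45, draw]
RT 108: heading 45 -> 297
FD 18: (4.707,0.707) -> (12.879,-15.331) [heading=297, draw]
RT 60: heading 297 -> 237
Final: pos=(12.879,-15.331), heading=237, 3 segment(s) drawn
Segments drawn: 3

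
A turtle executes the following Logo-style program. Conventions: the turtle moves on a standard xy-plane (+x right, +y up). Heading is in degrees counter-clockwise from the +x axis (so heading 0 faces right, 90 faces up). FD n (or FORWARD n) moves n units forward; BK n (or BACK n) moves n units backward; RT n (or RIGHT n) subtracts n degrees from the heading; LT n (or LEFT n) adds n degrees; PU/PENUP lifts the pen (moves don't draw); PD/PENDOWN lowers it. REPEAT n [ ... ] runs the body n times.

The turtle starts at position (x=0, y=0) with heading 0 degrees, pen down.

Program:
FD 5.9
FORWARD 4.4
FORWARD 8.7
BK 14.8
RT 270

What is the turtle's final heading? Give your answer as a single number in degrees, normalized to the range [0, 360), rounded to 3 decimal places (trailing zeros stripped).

Executing turtle program step by step:
Start: pos=(0,0), heading=0, pen down
FD 5.9: (0,0) -> (5.9,0) [heading=0, draw]
FD 4.4: (5.9,0) -> (10.3,0) [heading=0, draw]
FD 8.7: (10.3,0) -> (19,0) [heading=0, draw]
BK 14.8: (19,0) -> (4.2,0) [heading=0, draw]
RT 270: heading 0 -> 90
Final: pos=(4.2,0), heading=90, 4 segment(s) drawn

Answer: 90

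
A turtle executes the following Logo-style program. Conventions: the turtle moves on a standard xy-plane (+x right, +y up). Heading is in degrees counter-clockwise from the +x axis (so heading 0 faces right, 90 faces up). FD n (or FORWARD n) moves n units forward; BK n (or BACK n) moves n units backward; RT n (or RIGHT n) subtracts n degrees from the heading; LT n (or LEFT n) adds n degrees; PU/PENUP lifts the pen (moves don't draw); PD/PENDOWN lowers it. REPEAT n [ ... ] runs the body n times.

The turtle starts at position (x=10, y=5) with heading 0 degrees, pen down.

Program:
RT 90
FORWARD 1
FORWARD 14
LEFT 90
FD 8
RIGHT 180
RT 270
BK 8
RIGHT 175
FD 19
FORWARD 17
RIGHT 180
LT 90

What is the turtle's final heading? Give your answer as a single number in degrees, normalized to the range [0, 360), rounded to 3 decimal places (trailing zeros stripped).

Executing turtle program step by step:
Start: pos=(10,5), heading=0, pen down
RT 90: heading 0 -> 270
FD 1: (10,5) -> (10,4) [heading=270, draw]
FD 14: (10,4) -> (10,-10) [heading=270, draw]
LT 90: heading 270 -> 0
FD 8: (10,-10) -> (18,-10) [heading=0, draw]
RT 180: heading 0 -> 180
RT 270: heading 180 -> 270
BK 8: (18,-10) -> (18,-2) [heading=270, draw]
RT 175: heading 270 -> 95
FD 19: (18,-2) -> (16.344,16.928) [heading=95, draw]
FD 17: (16.344,16.928) -> (14.862,33.863) [heading=95, draw]
RT 180: heading 95 -> 275
LT 90: heading 275 -> 5
Final: pos=(14.862,33.863), heading=5, 6 segment(s) drawn

Answer: 5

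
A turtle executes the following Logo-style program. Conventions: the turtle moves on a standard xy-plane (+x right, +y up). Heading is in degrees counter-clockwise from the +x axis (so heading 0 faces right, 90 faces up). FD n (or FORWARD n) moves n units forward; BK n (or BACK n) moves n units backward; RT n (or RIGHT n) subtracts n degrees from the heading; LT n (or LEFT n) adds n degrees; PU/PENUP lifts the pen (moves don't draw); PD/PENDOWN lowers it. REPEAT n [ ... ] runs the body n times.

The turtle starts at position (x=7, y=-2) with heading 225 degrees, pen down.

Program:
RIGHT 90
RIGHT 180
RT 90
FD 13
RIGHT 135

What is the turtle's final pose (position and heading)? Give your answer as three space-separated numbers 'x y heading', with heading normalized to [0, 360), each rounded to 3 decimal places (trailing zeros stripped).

Executing turtle program step by step:
Start: pos=(7,-2), heading=225, pen down
RT 90: heading 225 -> 135
RT 180: heading 135 -> 315
RT 90: heading 315 -> 225
FD 13: (7,-2) -> (-2.192,-11.192) [heading=225, draw]
RT 135: heading 225 -> 90
Final: pos=(-2.192,-11.192), heading=90, 1 segment(s) drawn

Answer: -2.192 -11.192 90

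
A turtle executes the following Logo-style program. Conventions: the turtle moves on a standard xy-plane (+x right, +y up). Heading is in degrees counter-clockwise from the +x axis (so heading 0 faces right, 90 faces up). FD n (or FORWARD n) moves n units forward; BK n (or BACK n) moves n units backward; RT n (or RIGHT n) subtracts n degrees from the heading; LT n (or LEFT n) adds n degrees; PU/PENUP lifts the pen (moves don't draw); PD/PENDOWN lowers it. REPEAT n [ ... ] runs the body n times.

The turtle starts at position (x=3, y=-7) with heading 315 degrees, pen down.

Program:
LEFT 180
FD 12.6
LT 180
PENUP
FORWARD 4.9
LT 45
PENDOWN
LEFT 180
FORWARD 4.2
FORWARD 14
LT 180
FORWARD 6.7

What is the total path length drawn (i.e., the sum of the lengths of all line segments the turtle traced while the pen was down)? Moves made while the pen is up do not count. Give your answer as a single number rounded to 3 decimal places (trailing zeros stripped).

Answer: 37.5

Derivation:
Executing turtle program step by step:
Start: pos=(3,-7), heading=315, pen down
LT 180: heading 315 -> 135
FD 12.6: (3,-7) -> (-5.91,1.91) [heading=135, draw]
LT 180: heading 135 -> 315
PU: pen up
FD 4.9: (-5.91,1.91) -> (-2.445,-1.555) [heading=315, move]
LT 45: heading 315 -> 0
PD: pen down
LT 180: heading 0 -> 180
FD 4.2: (-2.445,-1.555) -> (-6.645,-1.555) [heading=180, draw]
FD 14: (-6.645,-1.555) -> (-20.645,-1.555) [heading=180, draw]
LT 180: heading 180 -> 0
FD 6.7: (-20.645,-1.555) -> (-13.945,-1.555) [heading=0, draw]
Final: pos=(-13.945,-1.555), heading=0, 4 segment(s) drawn

Segment lengths:
  seg 1: (3,-7) -> (-5.91,1.91), length = 12.6
  seg 2: (-2.445,-1.555) -> (-6.645,-1.555), length = 4.2
  seg 3: (-6.645,-1.555) -> (-20.645,-1.555), length = 14
  seg 4: (-20.645,-1.555) -> (-13.945,-1.555), length = 6.7
Total = 37.5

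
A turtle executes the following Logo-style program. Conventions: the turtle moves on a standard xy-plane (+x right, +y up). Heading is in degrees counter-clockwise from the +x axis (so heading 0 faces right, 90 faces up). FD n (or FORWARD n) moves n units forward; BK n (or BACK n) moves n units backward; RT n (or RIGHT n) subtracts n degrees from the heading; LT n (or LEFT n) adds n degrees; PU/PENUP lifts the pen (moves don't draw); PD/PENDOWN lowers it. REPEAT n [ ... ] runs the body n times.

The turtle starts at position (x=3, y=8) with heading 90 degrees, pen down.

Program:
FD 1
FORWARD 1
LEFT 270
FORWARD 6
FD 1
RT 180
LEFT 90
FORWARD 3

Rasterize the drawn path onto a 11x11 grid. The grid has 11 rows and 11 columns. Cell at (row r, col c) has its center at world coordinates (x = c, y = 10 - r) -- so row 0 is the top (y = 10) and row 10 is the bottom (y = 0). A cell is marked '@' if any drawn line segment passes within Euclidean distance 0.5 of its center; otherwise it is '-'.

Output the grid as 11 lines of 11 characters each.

Segment 0: (3,8) -> (3,9)
Segment 1: (3,9) -> (3,10)
Segment 2: (3,10) -> (9,10)
Segment 3: (9,10) -> (10,10)
Segment 4: (10,10) -> (10,7)

Answer: ---@@@@@@@@
---@------@
---@------@
----------@
-----------
-----------
-----------
-----------
-----------
-----------
-----------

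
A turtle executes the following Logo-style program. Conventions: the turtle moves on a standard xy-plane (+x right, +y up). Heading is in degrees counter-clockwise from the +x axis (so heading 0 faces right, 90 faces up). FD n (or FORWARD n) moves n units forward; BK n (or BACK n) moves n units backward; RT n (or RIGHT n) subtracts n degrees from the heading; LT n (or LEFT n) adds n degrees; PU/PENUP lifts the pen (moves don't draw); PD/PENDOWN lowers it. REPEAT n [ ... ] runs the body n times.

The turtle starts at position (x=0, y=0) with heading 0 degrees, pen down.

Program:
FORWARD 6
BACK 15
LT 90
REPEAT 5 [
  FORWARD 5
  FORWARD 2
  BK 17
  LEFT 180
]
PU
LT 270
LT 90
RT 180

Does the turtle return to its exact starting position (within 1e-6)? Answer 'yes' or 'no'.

Executing turtle program step by step:
Start: pos=(0,0), heading=0, pen down
FD 6: (0,0) -> (6,0) [heading=0, draw]
BK 15: (6,0) -> (-9,0) [heading=0, draw]
LT 90: heading 0 -> 90
REPEAT 5 [
  -- iteration 1/5 --
  FD 5: (-9,0) -> (-9,5) [heading=90, draw]
  FD 2: (-9,5) -> (-9,7) [heading=90, draw]
  BK 17: (-9,7) -> (-9,-10) [heading=90, draw]
  LT 180: heading 90 -> 270
  -- iteration 2/5 --
  FD 5: (-9,-10) -> (-9,-15) [heading=270, draw]
  FD 2: (-9,-15) -> (-9,-17) [heading=270, draw]
  BK 17: (-9,-17) -> (-9,0) [heading=270, draw]
  LT 180: heading 270 -> 90
  -- iteration 3/5 --
  FD 5: (-9,0) -> (-9,5) [heading=90, draw]
  FD 2: (-9,5) -> (-9,7) [heading=90, draw]
  BK 17: (-9,7) -> (-9,-10) [heading=90, draw]
  LT 180: heading 90 -> 270
  -- iteration 4/5 --
  FD 5: (-9,-10) -> (-9,-15) [heading=270, draw]
  FD 2: (-9,-15) -> (-9,-17) [heading=270, draw]
  BK 17: (-9,-17) -> (-9,0) [heading=270, draw]
  LT 180: heading 270 -> 90
  -- iteration 5/5 --
  FD 5: (-9,0) -> (-9,5) [heading=90, draw]
  FD 2: (-9,5) -> (-9,7) [heading=90, draw]
  BK 17: (-9,7) -> (-9,-10) [heading=90, draw]
  LT 180: heading 90 -> 270
]
PU: pen up
LT 270: heading 270 -> 180
LT 90: heading 180 -> 270
RT 180: heading 270 -> 90
Final: pos=(-9,-10), heading=90, 17 segment(s) drawn

Start position: (0, 0)
Final position: (-9, -10)
Distance = 13.454; >= 1e-6 -> NOT closed

Answer: no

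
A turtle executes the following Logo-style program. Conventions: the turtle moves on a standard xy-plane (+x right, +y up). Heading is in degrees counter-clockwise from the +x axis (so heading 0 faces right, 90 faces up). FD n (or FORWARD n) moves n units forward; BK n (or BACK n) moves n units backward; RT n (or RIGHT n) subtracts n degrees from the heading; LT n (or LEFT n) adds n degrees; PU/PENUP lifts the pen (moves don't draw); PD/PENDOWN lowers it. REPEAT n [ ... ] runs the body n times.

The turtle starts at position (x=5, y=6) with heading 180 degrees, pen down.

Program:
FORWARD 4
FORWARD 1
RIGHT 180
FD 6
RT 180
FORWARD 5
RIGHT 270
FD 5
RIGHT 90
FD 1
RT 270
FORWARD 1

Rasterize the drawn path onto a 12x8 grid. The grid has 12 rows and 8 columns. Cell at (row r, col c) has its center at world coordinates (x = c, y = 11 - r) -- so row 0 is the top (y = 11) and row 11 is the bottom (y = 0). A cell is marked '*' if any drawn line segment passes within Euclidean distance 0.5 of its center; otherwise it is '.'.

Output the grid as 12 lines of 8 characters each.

Answer: ........
........
........
........
........
*******.
.*......
.*......
.*......
.*......
**......
*.......

Derivation:
Segment 0: (5,6) -> (1,6)
Segment 1: (1,6) -> (0,6)
Segment 2: (0,6) -> (6,6)
Segment 3: (6,6) -> (1,6)
Segment 4: (1,6) -> (1,1)
Segment 5: (1,1) -> (0,1)
Segment 6: (0,1) -> (0,-0)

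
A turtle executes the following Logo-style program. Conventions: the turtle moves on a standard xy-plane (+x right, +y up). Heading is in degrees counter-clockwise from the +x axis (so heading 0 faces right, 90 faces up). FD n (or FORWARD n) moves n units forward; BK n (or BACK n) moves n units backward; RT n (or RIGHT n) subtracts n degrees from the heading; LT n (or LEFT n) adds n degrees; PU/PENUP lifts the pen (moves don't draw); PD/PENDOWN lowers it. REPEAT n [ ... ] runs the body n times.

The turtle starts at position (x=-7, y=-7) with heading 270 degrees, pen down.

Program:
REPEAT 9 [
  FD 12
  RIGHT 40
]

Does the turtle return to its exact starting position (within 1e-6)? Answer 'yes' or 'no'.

Executing turtle program step by step:
Start: pos=(-7,-7), heading=270, pen down
REPEAT 9 [
  -- iteration 1/9 --
  FD 12: (-7,-7) -> (-7,-19) [heading=270, draw]
  RT 40: heading 270 -> 230
  -- iteration 2/9 --
  FD 12: (-7,-19) -> (-14.713,-28.193) [heading=230, draw]
  RT 40: heading 230 -> 190
  -- iteration 3/9 --
  FD 12: (-14.713,-28.193) -> (-26.531,-30.276) [heading=190, draw]
  RT 40: heading 190 -> 150
  -- iteration 4/9 --
  FD 12: (-26.531,-30.276) -> (-36.923,-24.276) [heading=150, draw]
  RT 40: heading 150 -> 110
  -- iteration 5/9 --
  FD 12: (-36.923,-24.276) -> (-41.028,-13) [heading=110, draw]
  RT 40: heading 110 -> 70
  -- iteration 6/9 --
  FD 12: (-41.028,-13) -> (-36.923,-1.724) [heading=70, draw]
  RT 40: heading 70 -> 30
  -- iteration 7/9 --
  FD 12: (-36.923,-1.724) -> (-26.531,4.276) [heading=30, draw]
  RT 40: heading 30 -> 350
  -- iteration 8/9 --
  FD 12: (-26.531,4.276) -> (-14.713,2.193) [heading=350, draw]
  RT 40: heading 350 -> 310
  -- iteration 9/9 --
  FD 12: (-14.713,2.193) -> (-7,-7) [heading=310, draw]
  RT 40: heading 310 -> 270
]
Final: pos=(-7,-7), heading=270, 9 segment(s) drawn

Start position: (-7, -7)
Final position: (-7, -7)
Distance = 0; < 1e-6 -> CLOSED

Answer: yes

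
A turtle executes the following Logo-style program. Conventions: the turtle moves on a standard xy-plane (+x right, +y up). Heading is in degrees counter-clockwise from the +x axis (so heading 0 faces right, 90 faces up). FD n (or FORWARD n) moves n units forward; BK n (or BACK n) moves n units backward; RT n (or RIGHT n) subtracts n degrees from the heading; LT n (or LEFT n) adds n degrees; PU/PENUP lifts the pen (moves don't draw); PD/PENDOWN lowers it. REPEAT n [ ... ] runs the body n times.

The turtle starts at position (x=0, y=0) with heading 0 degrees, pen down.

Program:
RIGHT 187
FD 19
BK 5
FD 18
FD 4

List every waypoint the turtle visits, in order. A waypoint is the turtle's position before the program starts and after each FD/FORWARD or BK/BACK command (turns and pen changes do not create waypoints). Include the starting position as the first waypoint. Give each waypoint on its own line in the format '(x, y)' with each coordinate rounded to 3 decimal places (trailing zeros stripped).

Executing turtle program step by step:
Start: pos=(0,0), heading=0, pen down
RT 187: heading 0 -> 173
FD 19: (0,0) -> (-18.858,2.316) [heading=173, draw]
BK 5: (-18.858,2.316) -> (-13.896,1.706) [heading=173, draw]
FD 18: (-13.896,1.706) -> (-31.761,3.9) [heading=173, draw]
FD 4: (-31.761,3.9) -> (-35.732,4.387) [heading=173, draw]
Final: pos=(-35.732,4.387), heading=173, 4 segment(s) drawn
Waypoints (5 total):
(0, 0)
(-18.858, 2.316)
(-13.896, 1.706)
(-31.761, 3.9)
(-35.732, 4.387)

Answer: (0, 0)
(-18.858, 2.316)
(-13.896, 1.706)
(-31.761, 3.9)
(-35.732, 4.387)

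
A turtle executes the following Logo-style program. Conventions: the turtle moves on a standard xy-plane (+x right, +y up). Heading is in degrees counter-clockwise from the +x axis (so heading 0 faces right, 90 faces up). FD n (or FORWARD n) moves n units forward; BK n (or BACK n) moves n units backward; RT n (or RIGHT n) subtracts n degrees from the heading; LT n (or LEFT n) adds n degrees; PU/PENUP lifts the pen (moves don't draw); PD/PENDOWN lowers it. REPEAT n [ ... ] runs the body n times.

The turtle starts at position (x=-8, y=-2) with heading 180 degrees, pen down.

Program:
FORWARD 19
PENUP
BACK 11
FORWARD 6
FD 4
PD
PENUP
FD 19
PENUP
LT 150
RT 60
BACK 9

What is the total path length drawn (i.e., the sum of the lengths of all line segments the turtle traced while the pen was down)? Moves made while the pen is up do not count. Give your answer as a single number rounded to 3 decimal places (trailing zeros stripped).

Executing turtle program step by step:
Start: pos=(-8,-2), heading=180, pen down
FD 19: (-8,-2) -> (-27,-2) [heading=180, draw]
PU: pen up
BK 11: (-27,-2) -> (-16,-2) [heading=180, move]
FD 6: (-16,-2) -> (-22,-2) [heading=180, move]
FD 4: (-22,-2) -> (-26,-2) [heading=180, move]
PD: pen down
PU: pen up
FD 19: (-26,-2) -> (-45,-2) [heading=180, move]
PU: pen up
LT 150: heading 180 -> 330
RT 60: heading 330 -> 270
BK 9: (-45,-2) -> (-45,7) [heading=270, move]
Final: pos=(-45,7), heading=270, 1 segment(s) drawn

Segment lengths:
  seg 1: (-8,-2) -> (-27,-2), length = 19
Total = 19

Answer: 19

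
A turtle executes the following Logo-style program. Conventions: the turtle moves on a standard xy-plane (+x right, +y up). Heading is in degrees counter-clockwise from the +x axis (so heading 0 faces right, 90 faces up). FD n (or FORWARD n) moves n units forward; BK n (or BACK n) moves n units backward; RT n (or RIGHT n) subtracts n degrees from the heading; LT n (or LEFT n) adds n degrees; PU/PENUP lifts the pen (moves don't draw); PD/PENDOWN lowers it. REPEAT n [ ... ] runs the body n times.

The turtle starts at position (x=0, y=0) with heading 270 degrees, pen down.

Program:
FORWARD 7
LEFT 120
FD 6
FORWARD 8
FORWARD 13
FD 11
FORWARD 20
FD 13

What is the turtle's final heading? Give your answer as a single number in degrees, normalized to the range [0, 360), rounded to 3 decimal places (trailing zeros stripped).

Executing turtle program step by step:
Start: pos=(0,0), heading=270, pen down
FD 7: (0,0) -> (0,-7) [heading=270, draw]
LT 120: heading 270 -> 30
FD 6: (0,-7) -> (5.196,-4) [heading=30, draw]
FD 8: (5.196,-4) -> (12.124,0) [heading=30, draw]
FD 13: (12.124,0) -> (23.383,6.5) [heading=30, draw]
FD 11: (23.383,6.5) -> (32.909,12) [heading=30, draw]
FD 20: (32.909,12) -> (50.229,22) [heading=30, draw]
FD 13: (50.229,22) -> (61.488,28.5) [heading=30, draw]
Final: pos=(61.488,28.5), heading=30, 7 segment(s) drawn

Answer: 30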